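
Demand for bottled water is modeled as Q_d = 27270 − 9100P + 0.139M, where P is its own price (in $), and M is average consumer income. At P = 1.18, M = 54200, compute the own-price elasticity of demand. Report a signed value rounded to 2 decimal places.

-0.45

At the given values, Q_d = 27270 − 9100(1.18) + 0.139(54200) = 24065.8.
∂Q_d/∂P = −9100.
E = (-9100) × (1.18/24065.8) = -0.4461…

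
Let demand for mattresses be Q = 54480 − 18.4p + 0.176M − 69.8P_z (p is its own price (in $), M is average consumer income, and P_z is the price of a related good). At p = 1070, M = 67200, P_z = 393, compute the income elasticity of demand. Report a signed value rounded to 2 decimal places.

At the given values, Q = 54480 − 18.4(1070) + 0.176(67200) − 69.8(393) = 19187.8.
∂Q/∂M = 0.176.
E = (0.176) × (67200/19187.8) = 0.6163…

0.62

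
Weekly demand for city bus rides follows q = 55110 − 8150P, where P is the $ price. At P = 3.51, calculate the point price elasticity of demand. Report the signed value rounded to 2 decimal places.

-1.08

dq/dP = −8150. At P = 3.51, q = 55110 − 8150(3.51) = 26503.5.
Ed = (dq/dP)·(P/q) = −8150 × (3.51/26503.5) = -1.0793…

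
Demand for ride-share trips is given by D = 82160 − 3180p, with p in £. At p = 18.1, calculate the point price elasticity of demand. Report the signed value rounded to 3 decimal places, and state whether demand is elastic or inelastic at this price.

-2.340; elastic

dD/dp = −3180. At p = 18.1, D = 82160 − 3180(18.1) = 24602.
Ed = (dD/dp)·(p/D) = −3180 × (18.1/24602) = -2.33956…
|Ed| = 2.340 > 1, so demand is elastic.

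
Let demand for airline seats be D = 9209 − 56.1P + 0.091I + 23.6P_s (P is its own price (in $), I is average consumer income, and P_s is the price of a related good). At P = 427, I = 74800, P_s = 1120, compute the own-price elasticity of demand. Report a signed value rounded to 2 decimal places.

At the given values, D = 9209 − 56.1(427) + 0.091(74800) + 23.6(1120) = 18493.1.
∂D/∂P = −56.1.
E = (-56.1) × (427/18493.1) = -1.2953…

-1.30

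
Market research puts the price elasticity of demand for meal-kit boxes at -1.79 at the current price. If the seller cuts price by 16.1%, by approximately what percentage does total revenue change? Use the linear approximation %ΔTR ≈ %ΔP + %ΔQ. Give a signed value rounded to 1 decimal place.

+12.7%

%ΔQ ≈ Ed × %ΔP = (-1.79) × (-16.1%) = +28.8190%
%ΔTR ≈ %ΔP + %ΔQ = (-16.1%) + (+28.8190%) = +12.7190%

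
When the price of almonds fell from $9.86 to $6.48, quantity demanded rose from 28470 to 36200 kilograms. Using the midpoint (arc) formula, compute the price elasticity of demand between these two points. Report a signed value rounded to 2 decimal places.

-0.58

%ΔQ = (36200 − 28470) / [(28470 + 36200)/2] = 7730/32335 = 0.239059…
%ΔP = (6.48 − 9.86) / [(9.86 + 6.48)/2] = -3.38/8.17 = -0.413708…
Arc Ed = %ΔQ / %ΔP = (7730/32335) / (-3.38/8.17) = -0.5778…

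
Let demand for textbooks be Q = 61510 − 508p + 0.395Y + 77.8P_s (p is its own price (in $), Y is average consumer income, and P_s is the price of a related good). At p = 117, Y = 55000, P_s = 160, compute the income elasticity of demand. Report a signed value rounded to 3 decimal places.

At the given values, Q = 61510 − 508(117) + 0.395(55000) + 77.8(160) = 36247.
∂Q/∂Y = 0.395.
E = (0.395) × (55000/36247) = 0.59935…

0.599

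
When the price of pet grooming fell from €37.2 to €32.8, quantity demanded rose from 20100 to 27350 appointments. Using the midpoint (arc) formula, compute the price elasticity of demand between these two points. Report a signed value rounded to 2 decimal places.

-2.43

%ΔQ = (27350 − 20100) / [(20100 + 27350)/2] = 7250/23725 = 0.305584…
%ΔP = (32.8 − 37.2) / [(37.2 + 32.8)/2] = -4.4/35 = -0.125714…
Arc Ed = %ΔQ / %ΔP = (7250/23725) / (-4.4/35) = -2.4307…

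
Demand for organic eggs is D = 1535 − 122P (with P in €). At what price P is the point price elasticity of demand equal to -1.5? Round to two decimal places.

7.55

Ed = −122P/(1535 − 122P). Set this equal to -1.5:
122P = 1.5·(1535 − 122P) ⇒ 122P(1 + 1.5) = 1.5·1535
P = 1.5·1535 / (122·2.5) = 7.5491…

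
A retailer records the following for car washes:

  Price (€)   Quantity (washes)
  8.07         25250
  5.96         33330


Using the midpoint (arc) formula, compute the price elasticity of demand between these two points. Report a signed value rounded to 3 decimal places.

-0.917

%ΔQ = (33330 − 25250) / [(25250 + 33330)/2] = 8080/29290 = 0.275862…
%ΔP = (5.96 − 8.07) / [(8.07 + 5.96)/2] = -2.11/7.015 = -0.300784…
Arc Ed = %ΔQ / %ΔP = (8080/29290) / (-2.11/7.015) = -0.91714…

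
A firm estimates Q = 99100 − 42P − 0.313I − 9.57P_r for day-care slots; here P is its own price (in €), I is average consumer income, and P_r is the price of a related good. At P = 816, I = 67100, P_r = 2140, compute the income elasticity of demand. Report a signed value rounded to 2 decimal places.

At the given values, Q = 99100 − 42(816) − 0.313(67100) − 9.57(2140) = 23345.9.
∂Q/∂I = -0.313.
E = (-0.313) × (67100/23345.9) = -0.8996…

-0.90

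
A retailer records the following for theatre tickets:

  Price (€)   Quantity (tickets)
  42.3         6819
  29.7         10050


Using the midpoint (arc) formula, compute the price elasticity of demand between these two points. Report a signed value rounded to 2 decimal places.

-1.09

%ΔQ = (10050 − 6819) / [(6819 + 10050)/2] = 3231/8434.5 = 0.383069…
%ΔP = (29.7 − 42.3) / [(42.3 + 29.7)/2] = -12.6/36 = -0.35
Arc Ed = %ΔQ / %ΔP = (3231/8434.5) / (-12.6/36) = -1.0944…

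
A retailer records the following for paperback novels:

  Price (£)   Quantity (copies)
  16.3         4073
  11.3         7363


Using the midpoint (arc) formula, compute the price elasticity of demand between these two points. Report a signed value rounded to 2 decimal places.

%ΔQ = (7363 − 4073) / [(4073 + 7363)/2] = 3290/5718 = 0.575376…
%ΔP = (11.3 − 16.3) / [(16.3 + 11.3)/2] = -5/13.8 = -0.362318…
Arc Ed = %ΔQ / %ΔP = (3290/5718) / (-5/13.8) = -1.5880…

-1.59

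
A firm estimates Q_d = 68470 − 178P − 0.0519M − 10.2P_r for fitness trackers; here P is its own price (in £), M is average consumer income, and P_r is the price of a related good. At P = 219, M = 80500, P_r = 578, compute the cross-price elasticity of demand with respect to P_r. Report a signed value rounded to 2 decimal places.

At the given values, Q_d = 68470 − 178(219) − 0.0519(80500) − 10.2(578) = 19414.45.
∂Q_d/∂P_r = -10.2.
E = (-10.2) × (578/19414.45) = -0.3036…

-0.30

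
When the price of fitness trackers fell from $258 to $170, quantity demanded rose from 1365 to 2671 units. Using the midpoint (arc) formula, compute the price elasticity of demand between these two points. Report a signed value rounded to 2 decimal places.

-1.57

%ΔQ = (2671 − 1365) / [(1365 + 2671)/2] = 1306/2018 = 0.647175…
%ΔP = (170 − 258) / [(258 + 170)/2] = -88/214 = -0.411214…
Arc Ed = %ΔQ / %ΔP = (1306/2018) / (-88/214) = -1.5738…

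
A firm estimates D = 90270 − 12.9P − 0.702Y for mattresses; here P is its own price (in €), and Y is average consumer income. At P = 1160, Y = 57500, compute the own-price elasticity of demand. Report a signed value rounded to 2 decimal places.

At the given values, D = 90270 − 12.9(1160) − 0.702(57500) = 34941.
∂D/∂P = −12.9.
E = (-12.9) × (1160/34941) = -0.4282…

-0.43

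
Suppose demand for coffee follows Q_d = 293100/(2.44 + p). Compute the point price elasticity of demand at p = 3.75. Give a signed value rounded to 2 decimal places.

-0.61

dQ_d/dp = −293100/(2.44 + p)² = -7649.53. At p = 3.75, Q_d = 47350.6.
Ed = (dQ_d/dp)·(p/Q_d) = (-7649.53) × (3.75/47350.6) = -0.6058…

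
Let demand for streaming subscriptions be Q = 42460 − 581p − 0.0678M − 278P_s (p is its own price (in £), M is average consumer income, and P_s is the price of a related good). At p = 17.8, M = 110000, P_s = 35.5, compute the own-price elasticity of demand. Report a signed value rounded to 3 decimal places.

At the given values, Q = 42460 − 581(17.8) − 0.0678(110000) − 278(35.5) = 14791.2.
∂Q/∂p = −581.
E = (-581) × (17.8/14791.2) = -0.69918…

-0.699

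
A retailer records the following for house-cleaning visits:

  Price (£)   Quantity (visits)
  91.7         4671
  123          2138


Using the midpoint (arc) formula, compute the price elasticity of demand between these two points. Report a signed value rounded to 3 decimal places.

%ΔQ = (2138 − 4671) / [(4671 + 2138)/2] = -2533/3404.5 = -0.744015…
%ΔP = (123 − 91.7) / [(91.7 + 123)/2] = 31.3/107.35 = 0.291569…
Arc Ed = %ΔQ / %ΔP = (-2533/3404.5) / (31.3/107.35) = -2.55175…

-2.552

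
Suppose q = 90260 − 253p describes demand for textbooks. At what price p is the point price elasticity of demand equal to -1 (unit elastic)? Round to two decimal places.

178.38

Ed = −253p/(90260 − 253p). Set this equal to -1:
253p = 1·(90260 − 253p) ⇒ 253p(1 + 1) = 1·90260
p = 1·90260 / (253·2) = 178.3794…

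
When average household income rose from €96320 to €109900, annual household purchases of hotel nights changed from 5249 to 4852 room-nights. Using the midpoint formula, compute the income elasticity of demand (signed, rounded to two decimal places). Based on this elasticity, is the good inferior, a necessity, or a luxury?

%ΔQ = (4852 − 5249)/[( 5249 + 4852)/2] = -397/5050.5 = -0.078606…
%ΔIncome = (109900 − 96320)/[( 96320 + 109900)/2] = 13580/103110 = 0.131704…
E_income = (-397/5050.5) / (13580/103110) = -0.5968…
E_income < 0 ⇒ inferior good.

-0.60; inferior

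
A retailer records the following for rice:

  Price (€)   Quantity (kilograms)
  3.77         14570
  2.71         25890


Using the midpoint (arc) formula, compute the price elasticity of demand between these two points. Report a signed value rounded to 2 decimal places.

-1.71

%ΔQ = (25890 − 14570) / [(14570 + 25890)/2] = 11320/20230 = 0.559565…
%ΔP = (2.71 − 3.77) / [(3.77 + 2.71)/2] = -1.06/3.24 = -0.327160…
Arc Ed = %ΔQ / %ΔP = (11320/20230) / (-1.06/3.24) = -1.7103…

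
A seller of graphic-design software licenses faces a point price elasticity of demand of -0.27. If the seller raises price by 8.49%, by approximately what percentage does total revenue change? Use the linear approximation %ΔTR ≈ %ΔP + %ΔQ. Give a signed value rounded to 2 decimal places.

+6.20%

%ΔQ ≈ Ed × %ΔP = (-0.27) × (+8.49%) = -2.2923%
%ΔTR ≈ %ΔP + %ΔQ = (+8.49%) + (-2.2923%) = +6.1977%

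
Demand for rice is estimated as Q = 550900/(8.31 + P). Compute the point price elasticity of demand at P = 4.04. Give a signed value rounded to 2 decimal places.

dQ/dP = −550900/(8.31 + P)² = -3611.93. At P = 4.04, Q = 44607.3.
Ed = (dQ/dP)·(P/Q) = (-3611.93) × (4.04/44607.3) = -0.3271…

-0.33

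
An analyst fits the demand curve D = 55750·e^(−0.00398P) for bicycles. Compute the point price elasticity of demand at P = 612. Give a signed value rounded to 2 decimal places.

dD/dP = −0.00398·D = -19.4219. At P = 612, D = 4879.86.
Ed = (dD/dP)·(P/D) = (-19.4219) × (612/4879.86) = -2.4357…

-2.44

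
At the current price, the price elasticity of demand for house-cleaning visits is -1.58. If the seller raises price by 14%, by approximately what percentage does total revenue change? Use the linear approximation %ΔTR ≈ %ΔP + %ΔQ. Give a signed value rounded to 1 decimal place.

-8.1%

%ΔQ ≈ Ed × %ΔP = (-1.58) × (+14%) = -22.1200%
%ΔTR ≈ %ΔP + %ΔQ = (+14%) + (-22.1200%) = -8.1200%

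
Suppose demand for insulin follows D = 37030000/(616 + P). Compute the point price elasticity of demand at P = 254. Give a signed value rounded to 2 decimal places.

dD/dP = −37030000/(616 + P)² = -48.9232. At P = 254, D = 42563.2.
Ed = (dD/dP)·(P/D) = (-48.9232) × (254/42563.2) = -0.2919…

-0.29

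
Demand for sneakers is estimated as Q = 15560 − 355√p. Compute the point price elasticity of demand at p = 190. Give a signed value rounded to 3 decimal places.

-0.229

dQ/dp = −355/(2√p) = -12.8772. At p = 190, Q = 10666.7.
Ed = (dQ/dp)·(p/Q) = (-12.8772) × (190/10666.7) = -0.22937…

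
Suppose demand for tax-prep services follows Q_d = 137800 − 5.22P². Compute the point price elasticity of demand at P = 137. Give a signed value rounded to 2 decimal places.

dQ_d/dP = −2·5.22·P = -1430.28. At P = 137, Q_d = 39825.82.
Ed = (dQ_d/dP)·(P/Q_d) = (-1430.28) × (137/39825.82) = -4.9201…

-4.92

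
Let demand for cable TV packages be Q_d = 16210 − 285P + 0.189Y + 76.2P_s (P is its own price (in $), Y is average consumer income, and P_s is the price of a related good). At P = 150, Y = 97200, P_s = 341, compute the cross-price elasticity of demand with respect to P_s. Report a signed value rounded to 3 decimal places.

At the given values, Q_d = 16210 − 285(150) + 0.189(97200) + 76.2(341) = 17815.
∂Q_d/∂P_s = 76.2.
E = (76.2) × (341/17815) = 1.45855…

1.459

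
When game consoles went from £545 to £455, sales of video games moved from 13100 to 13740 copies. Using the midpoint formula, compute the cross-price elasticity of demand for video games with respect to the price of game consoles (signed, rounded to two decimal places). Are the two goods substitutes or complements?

-0.26; complements

%ΔQ_{video games} = (13740 − 13100)/avg = 640/13420 = 0.047690…
%ΔP_{game consoles} = (455 − 545)/avg = -90/500 = -0.18
E_cross = (640/13420) / (-90/500) = -0.2649…
E_cross < 0 ⇒ the goods are complements.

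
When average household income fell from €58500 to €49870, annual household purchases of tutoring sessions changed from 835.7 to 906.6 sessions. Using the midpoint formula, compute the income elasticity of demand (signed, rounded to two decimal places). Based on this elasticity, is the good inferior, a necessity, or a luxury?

%ΔQ = (906.6 − 835.7)/[( 835.7 + 906.6)/2] = 70.9/871.15 = 0.081386…
%ΔIncome = (49870 − 58500)/[( 58500 + 49870)/2] = -8630/54185 = -0.159269…
E_income = (70.9/871.15) / (-8630/54185) = -0.5110…
E_income < 0 ⇒ inferior good.

-0.51; inferior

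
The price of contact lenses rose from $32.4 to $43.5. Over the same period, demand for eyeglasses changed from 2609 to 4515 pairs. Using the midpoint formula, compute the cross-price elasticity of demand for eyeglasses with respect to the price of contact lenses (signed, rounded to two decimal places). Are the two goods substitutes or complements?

1.83; substitutes

%ΔQ_{eyeglasses} = (4515 − 2609)/avg = 1906/3562 = 0.535092…
%ΔP_{contact lenses} = (43.5 − 32.4)/avg = 11.1/37.95 = 0.292490…
E_cross = (1906/3562) / (11.1/37.95) = 1.8294…
E_cross > 0 ⇒ the goods are substitutes.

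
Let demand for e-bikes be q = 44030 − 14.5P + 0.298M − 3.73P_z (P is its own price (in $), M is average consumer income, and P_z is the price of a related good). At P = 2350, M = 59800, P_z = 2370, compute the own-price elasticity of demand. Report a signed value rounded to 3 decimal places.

-1.800

At the given values, q = 44030 − 14.5(2350) + 0.298(59800) − 3.73(2370) = 18935.3.
∂q/∂P = −14.5.
E = (-14.5) × (2350/18935.3) = -1.79954…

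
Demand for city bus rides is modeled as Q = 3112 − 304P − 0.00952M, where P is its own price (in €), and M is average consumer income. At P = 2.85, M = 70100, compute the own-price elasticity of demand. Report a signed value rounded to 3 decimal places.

At the given values, Q = 3112 − 304(2.85) − 0.00952(70100) = 1578.248.
∂Q/∂P = −304.
E = (-304) × (2.85/1578.248) = -0.54896…

-0.549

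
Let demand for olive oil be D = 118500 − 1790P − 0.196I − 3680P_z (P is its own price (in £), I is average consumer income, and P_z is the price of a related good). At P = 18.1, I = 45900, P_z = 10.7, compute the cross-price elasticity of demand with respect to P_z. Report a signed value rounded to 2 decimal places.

At the given values, D = 118500 − 1790(18.1) − 0.196(45900) − 3680(10.7) = 37728.6.
∂D/∂P_z = -3680.
E = (-3680) × (10.7/37728.6) = -1.0436…

-1.04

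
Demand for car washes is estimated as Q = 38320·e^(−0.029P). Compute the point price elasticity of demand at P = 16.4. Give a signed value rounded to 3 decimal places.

-0.476

dQ/dP = −0.029·Q = -690.674. At P = 16.4, Q = 23816.3.
Ed = (dQ/dP)·(P/Q) = (-690.674) × (16.4/23816.3) = -0.4756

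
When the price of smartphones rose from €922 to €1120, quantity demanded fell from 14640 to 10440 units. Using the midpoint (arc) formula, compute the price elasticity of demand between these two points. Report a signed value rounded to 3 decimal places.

%ΔQ = (10440 − 14640) / [(14640 + 10440)/2] = -4200/12540 = -0.334928…
%ΔP = (1120 − 922) / [(922 + 1120)/2] = 198/1021 = 0.193927…
Arc Ed = %ΔQ / %ΔP = (-4200/12540) / (198/1021) = -1.72707…

-1.727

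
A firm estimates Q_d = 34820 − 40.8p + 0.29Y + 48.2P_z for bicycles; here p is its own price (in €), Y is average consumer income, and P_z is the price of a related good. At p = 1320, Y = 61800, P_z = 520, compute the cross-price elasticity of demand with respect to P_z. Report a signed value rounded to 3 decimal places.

At the given values, Q_d = 34820 − 40.8(1320) + 0.29(61800) + 48.2(520) = 23950.
∂Q_d/∂P_z = 48.2.
E = (48.2) × (520/23950) = 1.04651…

1.047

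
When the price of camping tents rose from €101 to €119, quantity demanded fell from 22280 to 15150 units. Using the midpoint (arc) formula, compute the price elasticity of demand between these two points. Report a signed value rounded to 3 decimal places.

%ΔQ = (15150 − 22280) / [(22280 + 15150)/2] = -7130/18715 = -0.380977…
%ΔP = (119 − 101) / [(101 + 119)/2] = 18/110 = 0.163636…
Arc Ed = %ΔQ / %ΔP = (-7130/18715) / (18/110) = -2.32819…

-2.328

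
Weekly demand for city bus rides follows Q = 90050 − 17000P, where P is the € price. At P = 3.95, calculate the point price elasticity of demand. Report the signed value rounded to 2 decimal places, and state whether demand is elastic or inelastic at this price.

-2.93; elastic

dQ/dP = −17000. At P = 3.95, Q = 90050 − 17000(3.95) = 22900.
Ed = (dQ/dP)·(P/Q) = −17000 × (3.95/22900) = -2.9323…
|Ed| = 2.93 > 1, so demand is elastic.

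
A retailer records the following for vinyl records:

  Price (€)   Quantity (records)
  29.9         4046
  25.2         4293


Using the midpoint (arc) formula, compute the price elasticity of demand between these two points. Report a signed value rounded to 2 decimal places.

%ΔQ = (4293 − 4046) / [(4046 + 4293)/2] = 247/4169.5 = 0.059239…
%ΔP = (25.2 − 29.9) / [(29.9 + 25.2)/2] = -4.7/27.55 = -0.170598…
Arc Ed = %ΔQ / %ΔP = (247/4169.5) / (-4.7/27.55) = -0.3472…

-0.35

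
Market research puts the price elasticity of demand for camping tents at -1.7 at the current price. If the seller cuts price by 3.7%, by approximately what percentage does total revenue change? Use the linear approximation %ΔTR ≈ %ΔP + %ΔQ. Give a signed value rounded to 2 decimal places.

%ΔQ ≈ Ed × %ΔP = (-1.7) × (-3.7%) = +6.2900%
%ΔTR ≈ %ΔP + %ΔQ = (-3.7%) + (+6.2900%) = +2.5900%

+2.59%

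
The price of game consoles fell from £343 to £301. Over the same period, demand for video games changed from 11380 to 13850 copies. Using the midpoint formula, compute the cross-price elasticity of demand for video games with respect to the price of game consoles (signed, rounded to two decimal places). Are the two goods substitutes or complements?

%ΔQ_{video games} = (13850 − 11380)/avg = 2470/12615 = 0.195798…
%ΔP_{game consoles} = (301 − 343)/avg = -42/322 = -0.130434…
E_cross = (2470/12615) / (-42/322) = -1.5011…
E_cross < 0 ⇒ the goods are complements.

-1.50; complements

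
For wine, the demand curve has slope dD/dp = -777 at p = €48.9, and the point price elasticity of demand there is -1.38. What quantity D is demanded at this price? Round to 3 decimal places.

Ed = (dD/dp)·(p/D) ⇒ D = (dD/dp)·p/Ed = (-777)·48.9/(-1.38) = 27532.82608…

27532.826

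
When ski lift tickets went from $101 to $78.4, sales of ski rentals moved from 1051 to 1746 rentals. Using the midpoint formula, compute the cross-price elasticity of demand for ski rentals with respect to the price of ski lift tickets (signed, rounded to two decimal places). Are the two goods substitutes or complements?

%ΔQ_{ski rentals} = (1746 − 1051)/avg = 695/1398.5 = 0.496961…
%ΔP_{ski lift tickets} = (78.4 − 101)/avg = -22.6/89.7 = -0.251950…
E_cross = (695/1398.5) / (-22.6/89.7) = -1.9724…
E_cross < 0 ⇒ the goods are complements.

-1.97; complements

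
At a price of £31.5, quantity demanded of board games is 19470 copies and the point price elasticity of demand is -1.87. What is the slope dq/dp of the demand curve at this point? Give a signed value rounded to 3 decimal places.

-1155.838

Ed = (dq/dp)·(p/q) ⇒ dq/dp = Ed·q/p = (-1.87)·19470/31.5 = -1155.83809…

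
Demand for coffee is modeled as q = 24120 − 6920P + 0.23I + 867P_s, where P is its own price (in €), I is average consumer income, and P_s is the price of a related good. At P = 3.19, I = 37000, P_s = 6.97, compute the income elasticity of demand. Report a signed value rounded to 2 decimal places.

At the given values, q = 24120 − 6920(3.19) + 0.23(37000) + 867(6.97) = 16598.19.
∂q/∂I = 0.23.
E = (0.23) × (37000/16598.19) = 0.5127…

0.51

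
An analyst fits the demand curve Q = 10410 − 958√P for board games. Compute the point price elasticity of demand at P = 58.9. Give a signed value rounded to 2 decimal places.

dQ/dP = −958/(2√P) = -62.4134. At P = 58.9, Q = 3057.7.
Ed = (dQ/dP)·(P/Q) = (-62.4134) × (58.9/3057.7) = -1.2022…

-1.20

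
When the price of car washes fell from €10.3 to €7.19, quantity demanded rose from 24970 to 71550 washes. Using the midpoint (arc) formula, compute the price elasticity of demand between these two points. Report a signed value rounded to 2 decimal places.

-2.71

%ΔQ = (71550 − 24970) / [(24970 + 71550)/2] = 46580/48260 = 0.965188…
%ΔP = (7.19 − 10.3) / [(10.3 + 7.19)/2] = -3.11/8.745 = -0.355631…
Arc Ed = %ΔQ / %ΔP = (46580/48260) / (-3.11/8.745) = -2.7140…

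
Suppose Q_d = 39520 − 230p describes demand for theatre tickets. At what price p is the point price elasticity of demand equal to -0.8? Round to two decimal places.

76.37

Ed = −230p/(39520 − 230p). Set this equal to -0.8:
230p = 0.8·(39520 − 230p) ⇒ 230p(1 + 0.8) = 0.8·39520
p = 0.8·39520 / (230·1.8) = 76.3671…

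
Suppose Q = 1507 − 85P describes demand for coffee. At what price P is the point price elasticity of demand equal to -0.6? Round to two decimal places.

Ed = −85P/(1507 − 85P). Set this equal to -0.6:
85P = 0.6·(1507 − 85P) ⇒ 85P(1 + 0.6) = 0.6·1507
P = 0.6·1507 / (85·1.6) = 6.6485…

6.65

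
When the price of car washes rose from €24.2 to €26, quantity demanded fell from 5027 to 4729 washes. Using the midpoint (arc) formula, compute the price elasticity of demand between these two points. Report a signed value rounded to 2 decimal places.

-0.85

%ΔQ = (4729 − 5027) / [(5027 + 4729)/2] = -298/4878 = -0.061090…
%ΔP = (26 − 24.2) / [(24.2 + 26)/2] = 1.8/25.1 = 0.071713…
Arc Ed = %ΔQ / %ΔP = (-298/4878) / (1.8/25.1) = -0.8518…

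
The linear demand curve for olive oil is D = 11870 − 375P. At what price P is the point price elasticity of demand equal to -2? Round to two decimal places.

Ed = −375P/(11870 − 375P). Set this equal to -2:
375P = 2·(11870 − 375P) ⇒ 375P(1 + 2) = 2·11870
P = 2·11870 / (375·3) = 21.1022…

21.10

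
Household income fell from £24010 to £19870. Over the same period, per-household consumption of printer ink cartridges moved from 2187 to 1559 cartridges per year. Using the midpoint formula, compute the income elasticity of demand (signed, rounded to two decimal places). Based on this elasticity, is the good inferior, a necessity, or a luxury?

%ΔQ = (1559 − 2187)/[( 2187 + 1559)/2] = -628/1873 = -0.335290…
%ΔIncome = (19870 − 24010)/[( 24010 + 19870)/2] = -4140/21940 = -0.188696…
E_income = (-628/1873) / (-4140/21940) = 1.7768…
E_income > 1 ⇒ normal good, luxury.

1.78; luxury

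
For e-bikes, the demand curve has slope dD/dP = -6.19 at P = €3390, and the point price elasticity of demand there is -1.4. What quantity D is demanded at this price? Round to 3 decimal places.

14988.643

Ed = (dD/dP)·(P/D) ⇒ D = (dD/dP)·P/Ed = (-6.19)·3390/(-1.4) = 14988.64285…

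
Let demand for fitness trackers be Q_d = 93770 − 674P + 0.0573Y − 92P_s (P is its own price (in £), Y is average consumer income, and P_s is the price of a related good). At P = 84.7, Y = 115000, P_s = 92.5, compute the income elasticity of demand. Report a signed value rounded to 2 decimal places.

0.19

At the given values, Q_d = 93770 − 674(84.7) + 0.0573(115000) − 92(92.5) = 34761.7.
∂Q_d/∂Y = 0.0573.
E = (0.0573) × (115000/34761.7) = 0.1895…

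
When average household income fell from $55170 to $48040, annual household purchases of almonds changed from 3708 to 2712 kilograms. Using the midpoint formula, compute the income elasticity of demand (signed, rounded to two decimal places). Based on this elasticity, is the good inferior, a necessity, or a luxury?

%ΔQ = (2712 − 3708)/[( 3708 + 2712)/2] = -996/3210 = -0.310280…
%ΔIncome = (48040 − 55170)/[( 55170 + 48040)/2] = -7130/51605 = -0.138164…
E_income = (-996/3210) / (-7130/51605) = 2.2457…
E_income > 1 ⇒ normal good, luxury.

2.25; luxury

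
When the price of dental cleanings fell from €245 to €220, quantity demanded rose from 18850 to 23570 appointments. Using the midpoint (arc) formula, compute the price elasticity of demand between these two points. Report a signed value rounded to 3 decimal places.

-2.070

%ΔQ = (23570 − 18850) / [(18850 + 23570)/2] = 4720/21210 = 0.222536…
%ΔP = (220 − 245) / [(245 + 220)/2] = -25/232.5 = -0.107526…
Arc Ed = %ΔQ / %ΔP = (4720/21210) / (-25/232.5) = -2.06958…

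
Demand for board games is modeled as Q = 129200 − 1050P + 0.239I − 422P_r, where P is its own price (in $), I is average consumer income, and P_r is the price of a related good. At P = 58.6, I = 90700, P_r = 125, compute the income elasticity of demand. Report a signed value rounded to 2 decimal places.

0.59

At the given values, Q = 129200 − 1050(58.6) + 0.239(90700) − 422(125) = 36597.3.
∂Q/∂I = 0.239.
E = (0.239) × (90700/36597.3) = 0.5923…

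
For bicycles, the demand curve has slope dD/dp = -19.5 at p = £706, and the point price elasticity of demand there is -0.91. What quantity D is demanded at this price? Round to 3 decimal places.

15128.571

Ed = (dD/dp)·(p/D) ⇒ D = (dD/dp)·p/Ed = (-19.5)·706/(-0.91) = 15128.57142…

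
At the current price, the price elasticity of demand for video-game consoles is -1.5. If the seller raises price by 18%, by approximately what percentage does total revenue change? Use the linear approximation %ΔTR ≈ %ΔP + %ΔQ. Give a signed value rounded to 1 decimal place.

%ΔQ ≈ Ed × %ΔP = (-1.5) × (+18%) = -27.0000%
%ΔTR ≈ %ΔP + %ΔQ = (+18%) + (-27.0000%) = -9.0000%

-9.0%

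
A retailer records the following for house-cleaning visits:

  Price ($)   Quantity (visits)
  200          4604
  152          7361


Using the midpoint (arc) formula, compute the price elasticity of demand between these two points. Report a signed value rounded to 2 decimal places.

%ΔQ = (7361 − 4604) / [(4604 + 7361)/2] = 2757/5982.5 = 0.460844…
%ΔP = (152 − 200) / [(200 + 152)/2] = -48/176 = -0.272727…
Arc Ed = %ΔQ / %ΔP = (2757/5982.5) / (-48/176) = -1.6897…

-1.69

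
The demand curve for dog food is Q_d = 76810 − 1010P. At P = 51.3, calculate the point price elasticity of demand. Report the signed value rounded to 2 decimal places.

-2.07

dQ_d/dP = −1010. At P = 51.3, Q_d = 76810 − 1010(51.3) = 24997.
Ed = (dQ_d/dP)·(P/Q_d) = −1010 × (51.3/24997) = -2.0727…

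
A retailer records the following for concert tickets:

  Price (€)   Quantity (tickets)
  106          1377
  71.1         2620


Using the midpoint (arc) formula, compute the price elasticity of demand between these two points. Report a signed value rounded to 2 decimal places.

%ΔQ = (2620 − 1377) / [(1377 + 2620)/2] = 1243/1998.5 = 0.621966…
%ΔP = (71.1 − 106) / [(106 + 71.1)/2] = -34.9/88.55 = -0.394127…
Arc Ed = %ΔQ / %ΔP = (1243/1998.5) / (-34.9/88.55) = -1.5780…

-1.58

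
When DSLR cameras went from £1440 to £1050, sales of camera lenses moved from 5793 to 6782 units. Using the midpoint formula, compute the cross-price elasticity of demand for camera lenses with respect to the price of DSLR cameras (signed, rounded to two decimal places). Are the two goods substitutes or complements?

%ΔQ_{camera lenses} = (6782 − 5793)/avg = 989/6287.5 = 0.157296…
%ΔP_{DSLR cameras} = (1050 − 1440)/avg = -390/1245 = -0.313253…
E_cross = (989/6287.5) / (-390/1245) = -0.5021…
E_cross < 0 ⇒ the goods are complements.

-0.50; complements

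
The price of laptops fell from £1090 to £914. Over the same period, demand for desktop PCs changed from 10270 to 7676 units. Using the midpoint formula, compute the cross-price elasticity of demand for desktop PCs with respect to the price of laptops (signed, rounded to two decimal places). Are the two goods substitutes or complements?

1.65; substitutes

%ΔQ_{desktop PCs} = (7676 − 10270)/avg = -2594/8973 = -0.289089…
%ΔP_{laptops} = (914 − 1090)/avg = -176/1002 = -0.175648…
E_cross = (-2594/8973) / (-176/1002) = 1.6458…
E_cross > 0 ⇒ the goods are substitutes.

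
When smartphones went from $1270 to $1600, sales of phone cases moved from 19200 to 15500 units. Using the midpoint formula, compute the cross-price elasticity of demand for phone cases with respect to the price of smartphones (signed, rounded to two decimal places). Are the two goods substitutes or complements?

%ΔQ_{phone cases} = (15500 − 19200)/avg = -3700/17350 = -0.213256…
%ΔP_{smartphones} = (1600 − 1270)/avg = 330/1435 = 0.229965…
E_cross = (-3700/17350) / (330/1435) = -0.9273…
E_cross < 0 ⇒ the goods are complements.

-0.93; complements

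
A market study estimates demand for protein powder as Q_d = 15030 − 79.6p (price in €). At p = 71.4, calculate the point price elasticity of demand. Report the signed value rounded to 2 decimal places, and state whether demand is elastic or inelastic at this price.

dQ_d/dp = −79.6. At p = 71.4, Q_d = 15030 − 79.6(71.4) = 9346.56.
Ed = (dQ_d/dp)·(p/Q_d) = −79.6 × (71.4/9346.56) = -0.6080…
|Ed| = 0.61 < 1, so demand is inelastic.

-0.61; inelastic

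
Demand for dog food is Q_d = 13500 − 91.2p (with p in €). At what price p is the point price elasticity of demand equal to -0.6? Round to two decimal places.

55.51

Ed = −91.2p/(13500 − 91.2p). Set this equal to -0.6:
91.2p = 0.6·(13500 − 91.2p) ⇒ 91.2p(1 + 0.6) = 0.6·13500
p = 0.6·13500 / (91.2·1.6) = 55.5098…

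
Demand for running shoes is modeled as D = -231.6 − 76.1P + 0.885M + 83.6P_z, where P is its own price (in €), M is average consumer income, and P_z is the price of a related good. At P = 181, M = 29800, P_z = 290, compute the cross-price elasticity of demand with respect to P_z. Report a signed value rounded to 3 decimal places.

At the given values, D = -231.6 − 76.1(181) + 0.885(29800) + 83.6(290) = 36611.3.
∂D/∂P_z = 83.6.
E = (83.6) × (290/36611.3) = 0.66219…

0.662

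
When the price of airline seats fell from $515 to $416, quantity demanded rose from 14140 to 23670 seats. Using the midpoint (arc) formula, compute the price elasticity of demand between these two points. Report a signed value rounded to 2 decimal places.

-2.37

%ΔQ = (23670 − 14140) / [(14140 + 23670)/2] = 9530/18905 = 0.504099…
%ΔP = (416 − 515) / [(515 + 416)/2] = -99/465.5 = -0.212674…
Arc Ed = %ΔQ / %ΔP = (9530/18905) / (-99/465.5) = -2.3702…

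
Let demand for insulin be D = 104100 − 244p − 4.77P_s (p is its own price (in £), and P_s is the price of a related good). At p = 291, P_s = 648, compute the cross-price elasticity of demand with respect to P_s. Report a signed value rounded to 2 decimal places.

At the given values, D = 104100 − 244(291) − 4.77(648) = 30005.04.
∂D/∂P_s = -4.77.
E = (-4.77) × (648/30005.04) = -0.1030…

-0.10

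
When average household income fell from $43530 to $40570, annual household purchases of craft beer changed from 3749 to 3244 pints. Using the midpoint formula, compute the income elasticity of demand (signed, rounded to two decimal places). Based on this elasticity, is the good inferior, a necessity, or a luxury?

%ΔQ = (3244 − 3749)/[( 3749 + 3244)/2] = -505/3496.5 = -0.144430…
%ΔIncome = (40570 − 43530)/[( 43530 + 40570)/2] = -2960/42050 = -0.070392…
E_income = (-505/3496.5) / (-2960/42050) = 2.0517…
E_income > 1 ⇒ normal good, luxury.

2.05; luxury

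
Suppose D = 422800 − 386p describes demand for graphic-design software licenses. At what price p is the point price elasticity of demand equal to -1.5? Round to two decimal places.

657.20

Ed = −386p/(422800 − 386p). Set this equal to -1.5:
386p = 1.5·(422800 − 386p) ⇒ 386p(1 + 1.5) = 1.5·422800
p = 1.5·422800 / (386·2.5) = 657.2020…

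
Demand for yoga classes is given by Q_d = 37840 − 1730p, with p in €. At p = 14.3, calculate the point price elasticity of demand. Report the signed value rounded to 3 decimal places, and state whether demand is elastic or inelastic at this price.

-1.888; elastic

dQ_d/dp = −1730. At p = 14.3, Q_d = 37840 − 1730(14.3) = 13101.
Ed = (dQ_d/dp)·(p/Q_d) = −1730 × (14.3/13101) = -1.88832…
|Ed| = 1.888 > 1, so demand is elastic.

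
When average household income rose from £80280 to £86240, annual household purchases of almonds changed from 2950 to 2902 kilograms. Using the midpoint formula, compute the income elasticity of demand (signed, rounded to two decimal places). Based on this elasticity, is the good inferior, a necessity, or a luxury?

%ΔQ = (2902 − 2950)/[( 2950 + 2902)/2] = -48/2926 = -0.016404…
%ΔIncome = (86240 − 80280)/[( 80280 + 86240)/2] = 5960/83260 = 0.071582…
E_income = (-48/2926) / (5960/83260) = -0.2291…
E_income < 0 ⇒ inferior good.

-0.23; inferior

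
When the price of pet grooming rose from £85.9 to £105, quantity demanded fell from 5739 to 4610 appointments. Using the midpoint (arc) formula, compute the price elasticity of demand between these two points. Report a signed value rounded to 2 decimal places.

-1.09

%ΔQ = (4610 − 5739) / [(5739 + 4610)/2] = -1129/5174.5 = -0.218185…
%ΔP = (105 − 85.9) / [(85.9 + 105)/2] = 19.1/95.45 = 0.200104…
Arc Ed = %ΔQ / %ΔP = (-1129/5174.5) / (19.1/95.45) = -1.0903…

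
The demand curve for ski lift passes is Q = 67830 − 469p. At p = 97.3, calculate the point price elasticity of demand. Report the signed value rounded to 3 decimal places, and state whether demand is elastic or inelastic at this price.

dQ/dp = −469. At p = 97.3, Q = 67830 − 469(97.3) = 22196.3.
Ed = (dQ/dp)·(p/Q) = −469 × (97.3/22196.3) = -2.05591…
|Ed| = 2.056 > 1, so demand is elastic.

-2.056; elastic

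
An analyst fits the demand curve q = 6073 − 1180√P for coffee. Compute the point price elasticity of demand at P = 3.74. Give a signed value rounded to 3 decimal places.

dq/dP = −1180/(2√P) = -305.082. At P = 3.74, q = 3790.99.
Ed = (dq/dP)·(P/q) = (-305.082) × (3.74/3790.99) = -0.30097…

-0.301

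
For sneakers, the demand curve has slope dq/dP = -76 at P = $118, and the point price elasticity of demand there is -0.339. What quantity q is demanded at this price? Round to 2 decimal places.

26454.28

Ed = (dq/dP)·(P/q) ⇒ q = (dq/dP)·P/Ed = (-76)·118/(-0.339) = 26454.2772…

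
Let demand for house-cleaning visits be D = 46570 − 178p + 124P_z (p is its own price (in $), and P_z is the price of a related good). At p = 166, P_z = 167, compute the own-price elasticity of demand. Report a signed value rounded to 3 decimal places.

-0.783

At the given values, D = 46570 − 178(166) + 124(167) = 37730.
∂D/∂p = −178.
E = (-178) × (166/37730) = -0.78314…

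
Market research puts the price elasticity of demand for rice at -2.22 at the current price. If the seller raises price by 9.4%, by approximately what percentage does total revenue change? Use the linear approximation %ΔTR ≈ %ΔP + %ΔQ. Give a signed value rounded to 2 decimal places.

-11.47%

%ΔQ ≈ Ed × %ΔP = (-2.22) × (+9.4%) = -20.8680%
%ΔTR ≈ %ΔP + %ΔQ = (+9.4%) + (-20.8680%) = -11.4680%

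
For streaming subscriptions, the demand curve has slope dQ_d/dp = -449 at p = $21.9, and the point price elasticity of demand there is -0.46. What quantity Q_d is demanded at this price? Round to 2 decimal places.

21376.30

Ed = (dQ_d/dp)·(p/Q_d) ⇒ Q_d = (dQ_d/dp)·p/Ed = (-449)·21.9/(-0.46) = 21376.3043…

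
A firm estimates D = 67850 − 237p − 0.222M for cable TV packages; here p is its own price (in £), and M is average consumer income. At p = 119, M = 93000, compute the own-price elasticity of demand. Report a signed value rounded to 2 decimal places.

-1.48

At the given values, D = 67850 − 237(119) − 0.222(93000) = 19001.
∂D/∂p = −237.
E = (-237) × (119/19001) = -1.4842…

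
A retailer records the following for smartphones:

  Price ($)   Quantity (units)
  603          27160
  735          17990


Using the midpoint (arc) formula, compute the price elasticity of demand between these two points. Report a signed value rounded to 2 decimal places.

-2.06

%ΔQ = (17990 − 27160) / [(27160 + 17990)/2] = -9170/22575 = -0.406201…
%ΔP = (735 − 603) / [(603 + 735)/2] = 132/669 = 0.197309…
Arc Ed = %ΔQ / %ΔP = (-9170/22575) / (132/669) = -2.0587…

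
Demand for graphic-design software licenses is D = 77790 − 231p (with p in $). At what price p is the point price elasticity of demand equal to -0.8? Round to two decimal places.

149.67

Ed = −231p/(77790 − 231p). Set this equal to -0.8:
231p = 0.8·(77790 − 231p) ⇒ 231p(1 + 0.8) = 0.8·77790
p = 0.8·77790 / (231·1.8) = 149.6681…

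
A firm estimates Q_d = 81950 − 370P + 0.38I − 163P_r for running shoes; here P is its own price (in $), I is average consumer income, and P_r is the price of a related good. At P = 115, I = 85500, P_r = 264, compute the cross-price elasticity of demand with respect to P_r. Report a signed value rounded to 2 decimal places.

At the given values, Q_d = 81950 − 370(115) + 0.38(85500) − 163(264) = 28858.
∂Q_d/∂P_r = -163.
E = (-163) × (264/28858) = -1.4911…

-1.49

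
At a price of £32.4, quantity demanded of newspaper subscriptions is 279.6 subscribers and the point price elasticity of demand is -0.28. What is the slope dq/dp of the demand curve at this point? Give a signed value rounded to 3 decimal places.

-2.416

Ed = (dq/dp)·(p/q) ⇒ dq/dp = Ed·q/p = (-0.28)·279.6/32.4 = -2.41629…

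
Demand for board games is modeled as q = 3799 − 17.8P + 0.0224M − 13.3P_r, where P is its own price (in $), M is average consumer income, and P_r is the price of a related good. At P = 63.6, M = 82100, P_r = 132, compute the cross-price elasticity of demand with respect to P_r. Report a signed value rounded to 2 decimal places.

At the given values, q = 3799 − 17.8(63.6) + 0.0224(82100) − 13.3(132) = 2750.36.
∂q/∂P_r = -13.3.
E = (-13.3) × (132/2750.36) = -0.6383…

-0.64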